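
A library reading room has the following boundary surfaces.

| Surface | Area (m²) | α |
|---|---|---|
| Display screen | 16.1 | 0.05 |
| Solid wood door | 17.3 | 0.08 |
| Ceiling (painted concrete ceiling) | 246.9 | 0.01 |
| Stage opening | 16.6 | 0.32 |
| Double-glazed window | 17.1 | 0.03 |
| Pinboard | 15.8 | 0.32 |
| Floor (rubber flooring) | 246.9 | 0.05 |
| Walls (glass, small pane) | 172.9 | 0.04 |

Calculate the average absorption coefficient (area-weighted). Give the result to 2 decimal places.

0.05

Total surface area S = 749.6 m².
Σ(Sᵢαᵢ) = 16.1×0.05 + 17.3×0.08 + 246.9×0.01 + 16.6×0.32 + 17.1×0.03 + 15.8×0.32 + 246.9×0.05 + 172.9×0.04 = 34.800.
ᾱ = A/S = 0.05.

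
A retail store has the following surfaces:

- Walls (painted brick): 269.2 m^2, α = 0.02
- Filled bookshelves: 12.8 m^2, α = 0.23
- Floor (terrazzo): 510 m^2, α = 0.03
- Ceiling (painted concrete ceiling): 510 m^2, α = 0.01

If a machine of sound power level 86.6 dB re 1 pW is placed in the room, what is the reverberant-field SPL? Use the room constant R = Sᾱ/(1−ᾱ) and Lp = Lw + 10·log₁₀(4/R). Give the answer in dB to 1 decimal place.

77.9 dB

Σ(Sᵢαᵢ) = 269.2·0.02 + 12.8·0.23 + 510·0.03 + 510·0.01 = 28.728; total area S = 1302.0 m^2.
ᾱ = 28.728/1302.0 = 0.0221; R = Sᾱ/(1−ᾱ) = 28.728/(1−0.0221) = 29.377 m^2.
Lp = Lw + 10 log₁₀(4/R) = 86.6 -8.66 = 77.9 dB.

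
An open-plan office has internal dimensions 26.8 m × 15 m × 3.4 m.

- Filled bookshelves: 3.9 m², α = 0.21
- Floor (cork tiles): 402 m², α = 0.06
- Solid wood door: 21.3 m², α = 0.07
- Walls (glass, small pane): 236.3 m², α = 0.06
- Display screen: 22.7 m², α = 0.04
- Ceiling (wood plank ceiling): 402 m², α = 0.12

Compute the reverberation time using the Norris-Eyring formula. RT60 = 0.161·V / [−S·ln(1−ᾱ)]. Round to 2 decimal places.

S = Σ Sᵢ = 1088.2 m².
Σ(Sᵢαᵢ) = 3.9×0.21 + 402×0.06 + 21.3×0.07 + 236.3×0.06 + 22.7×0.04 + 402×0.12 = 89.756.
ᾱ = 89.756 / 1088.2 = 0.0825.
−S·ln(1−ᾱ) = −1088.2 × ln(1 − 0.0825) = 93.697.
V = 26.8 × 15 × 3.4 = 1366.8 m³.
T = 0.161·V/[−S·ln(1−ᾱ)] = 0.161·1366.8/93.697 = 2.35 s.

2.35 sec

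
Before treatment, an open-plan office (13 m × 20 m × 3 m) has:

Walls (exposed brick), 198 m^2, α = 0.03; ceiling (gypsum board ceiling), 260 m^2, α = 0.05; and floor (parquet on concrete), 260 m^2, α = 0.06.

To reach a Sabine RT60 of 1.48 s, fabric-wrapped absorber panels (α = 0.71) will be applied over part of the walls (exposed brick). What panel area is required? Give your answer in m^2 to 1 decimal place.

Summing Sᵢαᵢ: 5.940 + 13.000 + 15.600 → A₁ = 34.540 sabins.
V = 780 m³. Target absorption A₂ = 0.161 × 780 / 1.48 = 84.851 sabins.
Absorption to add: 84.851 − 34.540 = 50.311 sabins.
Each m^2 of panel replacing the walls (exposed brick) adds (0.71 − 0.03) = 0.68 sabins.
Area = ΔA/Δα = 50.311/0.68 = 74.0 m^2.

74.0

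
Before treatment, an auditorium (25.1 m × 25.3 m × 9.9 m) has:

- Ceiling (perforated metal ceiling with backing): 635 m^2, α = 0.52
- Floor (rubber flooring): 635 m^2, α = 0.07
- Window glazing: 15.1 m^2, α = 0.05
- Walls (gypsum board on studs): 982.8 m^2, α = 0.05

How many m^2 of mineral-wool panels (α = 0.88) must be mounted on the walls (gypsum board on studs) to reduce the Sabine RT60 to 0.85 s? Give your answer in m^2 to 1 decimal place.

Total absorption A₁ = 635*0.52 + 635*0.07 + 15.1*0.05 + 982.8*0.05
  = 330.200 + 44.450 + 0.755 + 49.140 = 424.545 m^2 sabins.
V = 6286.797 m³. Target absorption A₂ = 0.161 × 6286.797 / 0.85 = 1190.793 sabins.
Absorption to add: 1190.793 − 424.545 = 766.248 sabins.
Each m^2 of panel replacing the walls (gypsum board on studs) adds (0.88 − 0.05) = 0.83 sabins.
Area = ΔA/Δα = 766.248/0.83 = 923.2 m^2.

923.2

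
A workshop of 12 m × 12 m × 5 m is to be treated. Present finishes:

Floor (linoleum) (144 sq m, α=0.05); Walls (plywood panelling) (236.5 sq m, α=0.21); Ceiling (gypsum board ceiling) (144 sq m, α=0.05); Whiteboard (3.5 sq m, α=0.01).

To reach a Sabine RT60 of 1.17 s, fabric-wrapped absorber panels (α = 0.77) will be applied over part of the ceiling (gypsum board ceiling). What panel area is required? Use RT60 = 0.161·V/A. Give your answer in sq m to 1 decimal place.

Equivalent absorption area: A₁ = 144·0.05 + 236.5·0.21 + 144·0.05 + 3.5·0.01 = 64.100 sq m.
Required A₂ = 0.161·720/1.17 = 99.077 sabins.
Absorption to add: 99.077 − 64.100 = 34.977 sabins.
Net gain per sq m: Δα = 0.77 − 0.05 = 0.72.
Panel area = 34.977 / 0.72 = 48.6 sq m.

48.6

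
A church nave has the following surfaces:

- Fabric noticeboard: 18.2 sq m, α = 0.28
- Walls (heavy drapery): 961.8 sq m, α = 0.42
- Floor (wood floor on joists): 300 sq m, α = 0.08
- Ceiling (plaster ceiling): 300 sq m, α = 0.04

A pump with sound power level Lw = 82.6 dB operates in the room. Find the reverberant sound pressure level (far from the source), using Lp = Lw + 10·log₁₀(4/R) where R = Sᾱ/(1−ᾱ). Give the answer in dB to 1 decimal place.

60.7 dB

A = 445.052 sabins; S = 1580.0 sq m.
ᾱ = 0.2817, so room constant R = A/(1−ᾱ) = 619.591 sq m.
Lp = Lw + 10 log₁₀(4/R) = 82.6 -21.90 = 60.7 dB.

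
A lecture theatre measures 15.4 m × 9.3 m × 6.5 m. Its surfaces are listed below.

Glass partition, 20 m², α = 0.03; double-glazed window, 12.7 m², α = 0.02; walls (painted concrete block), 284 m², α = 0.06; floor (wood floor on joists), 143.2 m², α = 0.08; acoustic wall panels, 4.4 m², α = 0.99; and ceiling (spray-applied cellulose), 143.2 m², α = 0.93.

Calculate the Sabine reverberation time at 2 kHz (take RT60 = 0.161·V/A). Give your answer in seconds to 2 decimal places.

Equivalent absorption area: A = 20*0.03 + 12.7*0.02 + 284*0.06 + 143.2*0.08 + 4.4*0.99 + 143.2*0.93 = 166.882 m².
Volume V = 15.4 × 9.3 × 6.5 = 930.93 m³.
Sabine: RT60 = 0.161 × 930.93 / 166.882 = 0.90 s.

0.90 s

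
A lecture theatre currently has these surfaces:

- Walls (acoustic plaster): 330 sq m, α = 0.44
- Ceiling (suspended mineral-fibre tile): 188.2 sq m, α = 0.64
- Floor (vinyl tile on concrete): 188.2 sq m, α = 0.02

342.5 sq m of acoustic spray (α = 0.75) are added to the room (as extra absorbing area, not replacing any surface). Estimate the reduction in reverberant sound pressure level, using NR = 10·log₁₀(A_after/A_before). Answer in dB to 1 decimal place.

Total absorption A_before = 330*0.44 + 188.2*0.64 + 188.2*0.02
  = 145.200 + 120.448 + 3.764 = 269.412 sq m sabins.
Added absorption = 342.5 × 0.75 = 256.875 sabins.
New total A_after = 526.287 sabins.
Reduction = 10 log₁₀(A_after/A_before) = 10 log₁₀(1.9535) = 2.9 dB.

2.9 dB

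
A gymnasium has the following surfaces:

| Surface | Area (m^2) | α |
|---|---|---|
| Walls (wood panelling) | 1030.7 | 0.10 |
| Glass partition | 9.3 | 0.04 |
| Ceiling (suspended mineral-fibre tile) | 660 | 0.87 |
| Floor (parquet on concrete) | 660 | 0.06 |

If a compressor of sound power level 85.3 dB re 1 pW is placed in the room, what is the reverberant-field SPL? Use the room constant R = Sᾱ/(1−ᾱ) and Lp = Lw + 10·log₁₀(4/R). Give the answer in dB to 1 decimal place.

61.2 dB

Σ(Sᵢαᵢ) = 1030.7·0.10 + 9.3·0.04 + 660·0.87 + 660·0.06 = 717.242; total area S = 2360.0 m^2.
ᾱ = 717.242/2360.0 = 0.3039; R = Sᾱ/(1−ᾱ) = 717.242/(1−0.3039) = 1030.372 m^2.
Lp = Lw + 10 log₁₀(4/R) = 85.3 -24.11 = 61.2 dB.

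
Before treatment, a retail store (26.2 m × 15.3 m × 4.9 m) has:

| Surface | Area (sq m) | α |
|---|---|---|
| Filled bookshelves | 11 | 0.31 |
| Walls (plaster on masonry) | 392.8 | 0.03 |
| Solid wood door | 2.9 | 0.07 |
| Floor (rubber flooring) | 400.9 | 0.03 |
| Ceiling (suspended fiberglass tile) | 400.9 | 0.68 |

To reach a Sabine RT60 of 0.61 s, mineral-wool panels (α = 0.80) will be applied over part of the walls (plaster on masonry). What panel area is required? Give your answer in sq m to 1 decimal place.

Equivalent absorption area: A₁ = 11×0.31 + 392.8×0.03 + 2.9×0.07 + 400.9×0.03 + 400.9×0.68 = 300.036 sq m.
Required A₂ = 0.161·1964.214/0.61 = 518.424 sabins.
ΔA needed = 518.424 − 300.036 = 218.388 sabins.
Net gain per sq m: Δα = 0.80 − 0.03 = 0.77.
Panel area = 218.388 / 0.77 = 283.6 sq m.

283.6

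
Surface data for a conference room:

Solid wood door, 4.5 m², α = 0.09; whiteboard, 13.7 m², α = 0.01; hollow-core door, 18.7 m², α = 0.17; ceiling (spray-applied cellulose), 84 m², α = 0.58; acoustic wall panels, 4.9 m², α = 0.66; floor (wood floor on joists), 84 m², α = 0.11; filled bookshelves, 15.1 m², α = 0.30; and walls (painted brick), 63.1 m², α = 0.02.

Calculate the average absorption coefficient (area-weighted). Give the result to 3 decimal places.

0.246

S = Σ Sᵢ = 4.5 + 13.7 + 18.7 + 84 + 4.9 + 84 + 15.1 + 63.1 = 288.0 m².
Σ(Sᵢαᵢ) = 4.5·0.09 + 13.7·0.01 + 18.7·0.17 + 84·0.58 + 4.9·0.66 + 84·0.11 + 15.1·0.30 + 63.1·0.02 = 70.707.
ᾱ = A/S = 0.246.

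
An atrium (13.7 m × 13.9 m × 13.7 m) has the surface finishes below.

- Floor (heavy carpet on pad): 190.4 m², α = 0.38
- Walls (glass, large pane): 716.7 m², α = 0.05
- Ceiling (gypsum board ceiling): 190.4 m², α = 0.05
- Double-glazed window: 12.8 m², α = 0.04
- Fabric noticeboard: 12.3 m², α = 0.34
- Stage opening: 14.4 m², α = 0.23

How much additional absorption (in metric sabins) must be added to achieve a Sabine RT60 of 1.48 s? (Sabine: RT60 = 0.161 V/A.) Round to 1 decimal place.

A₁ = Σ Sᵢαᵢ = 190.4×0.38 + 716.7×0.05 + 190.4×0.05 + 12.8×0.04 + 12.3×0.34 + 14.4×0.23 = 125.713 sabins.
For T = 1.48 s, need A₂ = 0.161·V/T = 0.161·2608.891/1.48 = 283.805 sabins.
ΔA = A₂ − A₁ = 283.805 − 125.713 = 158.1 sabins.

158.1 sabins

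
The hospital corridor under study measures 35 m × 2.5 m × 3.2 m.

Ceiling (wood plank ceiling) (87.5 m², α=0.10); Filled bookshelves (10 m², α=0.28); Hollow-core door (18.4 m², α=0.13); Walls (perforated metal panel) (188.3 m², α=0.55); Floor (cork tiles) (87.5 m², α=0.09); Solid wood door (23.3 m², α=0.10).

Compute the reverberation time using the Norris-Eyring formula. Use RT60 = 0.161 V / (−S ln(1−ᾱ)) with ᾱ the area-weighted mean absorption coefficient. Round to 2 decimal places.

S = Σ Sᵢ = 415.0 m².
Σ(Sᵢαᵢ) = 87.5×0.10 + 10×0.28 + 18.4×0.13 + 188.3×0.55 + 87.5×0.09 + 23.3×0.10 = 127.712.
Mean coefficient ᾱ = A/S = 0.3077.
Eyring denominator: −S ln(1−ᾱ) = 152.610.
V = 35 × 2.5 × 3.2 = 280 m³.
T = 0.161·V/[−S·ln(1−ᾱ)] = 0.161·280/152.610 = 0.30 s.

0.30 sec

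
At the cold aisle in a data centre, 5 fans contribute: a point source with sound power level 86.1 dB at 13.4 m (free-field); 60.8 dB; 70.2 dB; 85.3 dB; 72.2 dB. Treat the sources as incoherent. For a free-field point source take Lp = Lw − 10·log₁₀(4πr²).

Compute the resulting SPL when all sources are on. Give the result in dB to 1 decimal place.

85.7 dB

Source at 13.4 m: Lp = 86.1 − 10·log₁₀(4π·13.4²) = 86.1 − 10·log₁₀(2256.418) = 52.6 dB.
Converting to relative power and adding: 10^(52.6/10) + 10^(60.8/10) + 10^(70.2/10) + 10^(85.3/10) + 10^(72.2/10) = 3.673e+08.
L_total = 10·log₁₀(3.673e+08) = 85.7 dB.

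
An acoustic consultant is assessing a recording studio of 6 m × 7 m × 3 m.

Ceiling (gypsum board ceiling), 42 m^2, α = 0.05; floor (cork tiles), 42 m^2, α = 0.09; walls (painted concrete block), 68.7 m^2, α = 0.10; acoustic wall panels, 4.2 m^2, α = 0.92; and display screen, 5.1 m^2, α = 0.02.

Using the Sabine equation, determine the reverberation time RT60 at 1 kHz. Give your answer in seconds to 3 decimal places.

1.214 s

Equivalent absorption area: A = 42*0.05 + 42*0.09 + 68.7*0.10 + 4.2*0.92 + 5.1*0.02 = 16.716 m^2.
V = 6·7·3 = 126 m³.
Sabine: RT60 = 0.161 × 126 / 16.716 = 1.214 s.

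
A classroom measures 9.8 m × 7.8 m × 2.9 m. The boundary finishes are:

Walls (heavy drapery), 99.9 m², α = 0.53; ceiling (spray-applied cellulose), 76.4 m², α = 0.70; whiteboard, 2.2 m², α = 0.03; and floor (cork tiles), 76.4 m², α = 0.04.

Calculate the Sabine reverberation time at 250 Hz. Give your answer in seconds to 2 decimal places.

Total absorption A = 99.9*0.53 + 76.4*0.70 + 2.2*0.03 + 76.4*0.04
  = 52.947 + 53.480 + 0.066 + 3.056 = 109.549 m² sabins.
V = 9.8·7.8·2.9 = 221.676 m³.
RT60 = 0.161 · V / A = 0.161 × 221.676 / 109.549 = 0.33 s.

0.33 sec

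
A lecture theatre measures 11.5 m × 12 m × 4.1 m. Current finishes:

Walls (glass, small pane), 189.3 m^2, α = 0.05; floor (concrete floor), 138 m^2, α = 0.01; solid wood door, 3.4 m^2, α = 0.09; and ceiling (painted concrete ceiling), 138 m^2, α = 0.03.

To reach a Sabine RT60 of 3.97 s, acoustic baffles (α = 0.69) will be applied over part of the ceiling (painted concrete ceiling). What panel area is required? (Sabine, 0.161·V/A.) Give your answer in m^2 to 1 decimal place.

11.6

Total absorption A₁ = 189.3*0.05 + 138*0.01 + 3.4*0.09 + 138*0.03
  = 9.465 + 1.380 + 0.306 + 4.140 = 15.291 m^2 sabins.
V = 565.8 m³. Target absorption A₂ = 0.161 × 565.8 / 3.97 = 22.946 sabins.
Absorption to add: 22.946 − 15.291 = 7.655 sabins.
Each m^2 of panel replacing the ceiling (painted concrete ceiling) adds (0.69 − 0.03) = 0.66 sabins.
Area = ΔA/Δα = 7.655/0.66 = 11.6 m^2.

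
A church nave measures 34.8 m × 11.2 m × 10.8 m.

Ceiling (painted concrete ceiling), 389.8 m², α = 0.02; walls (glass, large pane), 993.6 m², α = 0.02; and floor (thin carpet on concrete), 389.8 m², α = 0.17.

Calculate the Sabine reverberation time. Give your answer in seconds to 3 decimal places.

Equivalent absorption area: A = 389.8·0.02 + 993.6·0.02 + 389.8·0.17 = 93.934 m².
Room volume: 4209.408 m³.
T = 0.161 V/A = 0.161·4209.408/93.934 = 7.215 s.

7.215 s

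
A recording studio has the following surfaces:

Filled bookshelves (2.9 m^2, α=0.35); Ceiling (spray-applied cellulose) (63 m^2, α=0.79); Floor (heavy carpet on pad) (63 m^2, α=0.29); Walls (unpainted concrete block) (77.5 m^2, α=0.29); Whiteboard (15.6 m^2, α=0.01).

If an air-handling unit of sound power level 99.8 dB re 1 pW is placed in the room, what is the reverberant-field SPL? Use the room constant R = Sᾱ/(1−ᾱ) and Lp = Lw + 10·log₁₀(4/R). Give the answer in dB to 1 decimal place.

A = 91.686 sabins; S = 222.0 m^2.
ᾱ = 0.4130, so room constant R = A/(1−ᾱ) = 156.194 m^2.
Lp = Lw + 10 log₁₀(4/R) = 99.8 -15.92 = 83.9 dB.

83.9 dB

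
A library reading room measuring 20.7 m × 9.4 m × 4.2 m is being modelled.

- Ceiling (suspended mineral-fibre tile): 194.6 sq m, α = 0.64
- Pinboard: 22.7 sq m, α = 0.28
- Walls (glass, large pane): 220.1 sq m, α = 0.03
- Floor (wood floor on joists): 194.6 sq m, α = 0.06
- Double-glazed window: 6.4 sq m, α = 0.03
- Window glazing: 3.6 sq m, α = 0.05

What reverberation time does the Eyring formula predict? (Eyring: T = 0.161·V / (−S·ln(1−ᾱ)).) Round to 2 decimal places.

0.77 s

Total surface area S = 194.6 + 22.7 + 220.1 + 194.6 + 6.4 + 3.6 = 642.0 sq m.
Absorption A = 194.6×0.64 + 22.7×0.28 + 220.1×0.03 + 194.6×0.06 + 6.4×0.03 + 3.6×0.05 = 149.551 sabins.
Mean coefficient ᾱ = A/S = 0.2329.
Eyring denominator: −S ln(1−ᾱ) = 170.219.
V = 20.7 × 9.4 × 4.2 = 817.236 m³.
T = 0.161·V/[−S·ln(1−ᾱ)] = 0.161·817.236/170.219 = 0.77 s.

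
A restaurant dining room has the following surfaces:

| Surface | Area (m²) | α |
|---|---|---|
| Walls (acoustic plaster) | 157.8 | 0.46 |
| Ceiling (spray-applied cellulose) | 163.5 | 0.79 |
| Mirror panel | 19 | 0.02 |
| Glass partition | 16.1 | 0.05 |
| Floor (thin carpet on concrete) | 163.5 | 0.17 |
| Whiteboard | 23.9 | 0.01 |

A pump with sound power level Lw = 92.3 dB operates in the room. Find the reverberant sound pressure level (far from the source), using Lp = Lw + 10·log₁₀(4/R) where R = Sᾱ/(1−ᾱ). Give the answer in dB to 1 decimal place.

72.3 dB

A = 230.972 sabins; S = 543.8 m².
ᾱ = 230.972/543.8 = 0.4247; R = Sᾱ/(1−ᾱ) = 230.972/(1−0.4247) = 401.481 m².
Lp = Lw + 10 log₁₀(4/R) = 92.3 -20.02 = 72.3 dB.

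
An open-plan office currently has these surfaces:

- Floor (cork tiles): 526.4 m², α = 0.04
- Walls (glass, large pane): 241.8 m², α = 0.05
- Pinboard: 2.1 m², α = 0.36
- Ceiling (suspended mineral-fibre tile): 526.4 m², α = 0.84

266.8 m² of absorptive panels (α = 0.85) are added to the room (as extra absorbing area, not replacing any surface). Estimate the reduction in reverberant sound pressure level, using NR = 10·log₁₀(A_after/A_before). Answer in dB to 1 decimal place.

Equivalent absorption area: A_before = 526.4*0.04 + 241.8*0.05 + 2.1*0.36 + 526.4*0.84 = 476.078 m².
Treatment contributes 266.8·0.85 = 226.780 sabins.
New total A_after = 702.858 sabins.
NR = 10·log₁₀(702.858/476.078) = 1.7 dB.

1.7 dB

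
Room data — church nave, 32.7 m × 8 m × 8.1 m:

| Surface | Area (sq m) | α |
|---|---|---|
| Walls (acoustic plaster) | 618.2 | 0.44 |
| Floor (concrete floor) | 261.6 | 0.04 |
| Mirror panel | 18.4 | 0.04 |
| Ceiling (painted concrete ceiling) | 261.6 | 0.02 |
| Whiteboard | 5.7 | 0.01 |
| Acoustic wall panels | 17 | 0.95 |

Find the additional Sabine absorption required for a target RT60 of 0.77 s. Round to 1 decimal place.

138.4 sabins

Equivalent absorption area: A₁ = 618.2×0.44 + 261.6×0.04 + 18.4×0.04 + 261.6×0.02 + 5.7×0.01 + 17×0.95 = 304.647 sq m.
For T = 0.77 s, need A₂ = 0.161·V/T = 0.161·2118.96/0.77 = 443.055 sabins.
ΔA = A₂ − A₁ = 443.055 − 304.647 = 138.4 sabins.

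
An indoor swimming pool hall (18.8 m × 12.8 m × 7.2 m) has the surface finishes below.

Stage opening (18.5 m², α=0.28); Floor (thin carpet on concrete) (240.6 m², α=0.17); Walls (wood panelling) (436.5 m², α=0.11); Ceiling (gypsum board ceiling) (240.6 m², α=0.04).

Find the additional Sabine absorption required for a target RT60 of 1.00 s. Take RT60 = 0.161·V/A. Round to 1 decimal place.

A₁ = Σ Sᵢαᵢ = 18.5*0.28 + 240.6*0.17 + 436.5*0.11 + 240.6*0.04 = 103.721 sabins.
V = 1732.608 m³. Required absorption A₂ = 0.161 × 1732.608 / 1.00 = 278.950 sabins.
Additional absorption ΔA = 278.950 − 103.721 = 175.2 sabins.

175.2 sabins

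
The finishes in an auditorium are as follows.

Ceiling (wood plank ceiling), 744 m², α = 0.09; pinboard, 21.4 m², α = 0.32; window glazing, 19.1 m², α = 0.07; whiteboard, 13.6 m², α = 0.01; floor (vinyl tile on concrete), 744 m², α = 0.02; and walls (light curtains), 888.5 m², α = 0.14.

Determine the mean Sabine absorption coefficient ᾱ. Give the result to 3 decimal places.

Total surface area S = 2430.6 m².
A = 744·0.09 + 21.4·0.32 + 19.1·0.07 + 13.6·0.01 + 744·0.02 + 888.5·0.14 = 214.551 sabins.
ᾱ = A/S = 0.088.

0.088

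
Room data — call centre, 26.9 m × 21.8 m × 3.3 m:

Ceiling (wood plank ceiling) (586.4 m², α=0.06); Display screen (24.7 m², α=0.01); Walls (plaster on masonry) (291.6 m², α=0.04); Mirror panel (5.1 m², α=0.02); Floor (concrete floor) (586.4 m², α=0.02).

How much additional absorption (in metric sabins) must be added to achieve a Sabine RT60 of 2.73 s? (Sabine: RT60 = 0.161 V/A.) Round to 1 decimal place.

Equivalent absorption area: A₁ = 586.4×0.06 + 24.7×0.01 + 291.6×0.04 + 5.1×0.02 + 586.4×0.02 = 58.925 m².
V = 1935.186 m³. Required absorption A₂ = 0.161 × 1935.186 / 2.73 = 114.126 sabins.
Additional absorption ΔA = 114.126 − 58.925 = 55.2 sabins.

55.2 sabins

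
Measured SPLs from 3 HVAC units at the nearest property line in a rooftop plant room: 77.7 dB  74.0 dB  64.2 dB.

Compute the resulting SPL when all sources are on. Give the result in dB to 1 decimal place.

Converting to relative power and adding: 10^(77.7/10) + 10^(74.0/10) + 10^(64.2/10) = 8.663e+07.
L_total = 10·log₁₀(8.663e+07) = 79.4 dB.

79.4 dB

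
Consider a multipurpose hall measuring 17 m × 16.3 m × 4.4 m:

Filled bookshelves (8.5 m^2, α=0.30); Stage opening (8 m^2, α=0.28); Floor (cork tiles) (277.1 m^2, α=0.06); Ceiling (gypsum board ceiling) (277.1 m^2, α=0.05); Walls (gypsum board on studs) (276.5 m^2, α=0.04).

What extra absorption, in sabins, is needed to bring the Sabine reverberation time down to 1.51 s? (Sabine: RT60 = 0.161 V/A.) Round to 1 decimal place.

Equivalent absorption area: A₁ = 8.5*0.30 + 8*0.28 + 277.1*0.06 + 277.1*0.05 + 276.5*0.04 = 46.331 m^2.
For T = 1.51 s, need A₂ = 0.161·V/T = 0.161·1219.24/1.51 = 129.998 sabins.
ΔA = A₂ − A₁ = 129.998 − 46.331 = 83.7 sabins.

83.7 sabins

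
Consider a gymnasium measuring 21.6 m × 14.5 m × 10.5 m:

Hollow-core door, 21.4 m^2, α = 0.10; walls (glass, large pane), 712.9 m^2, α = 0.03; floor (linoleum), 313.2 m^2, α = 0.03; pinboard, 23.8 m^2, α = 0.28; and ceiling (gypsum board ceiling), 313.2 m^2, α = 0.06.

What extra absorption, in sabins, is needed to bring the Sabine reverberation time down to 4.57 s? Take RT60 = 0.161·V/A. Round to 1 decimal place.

Equivalent absorption area: A₁ = 21.4·0.10 + 712.9·0.03 + 313.2·0.03 + 23.8·0.28 + 313.2·0.06 = 58.379 m^2.
Target A₂ = 0.161·3288.6/4.57 = 115.857 sabins (V = 3288.6 m³).
ΔA = A₂ − A₁ = 115.857 − 58.379 = 57.5 sabins.

57.5 sabins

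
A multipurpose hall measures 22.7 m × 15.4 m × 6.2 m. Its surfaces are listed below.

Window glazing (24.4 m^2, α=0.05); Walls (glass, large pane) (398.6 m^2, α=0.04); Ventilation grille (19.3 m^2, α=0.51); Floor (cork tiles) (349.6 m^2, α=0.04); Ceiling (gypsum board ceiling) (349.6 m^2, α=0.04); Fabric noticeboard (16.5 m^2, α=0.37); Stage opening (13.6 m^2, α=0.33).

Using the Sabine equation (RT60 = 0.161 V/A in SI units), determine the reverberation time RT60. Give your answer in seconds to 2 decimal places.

Equivalent absorption area: A = 24.4·0.05 + 398.6·0.04 + 19.3·0.51 + 349.6·0.04 + 349.6·0.04 + 16.5·0.37 + 13.6·0.33 = 65.568 m^2.
Volume V = 22.7 × 15.4 × 6.2 = 2167.396 m³.
T = 0.161 V/A = 0.161·2167.396/65.568 = 5.32 s.

5.32 seconds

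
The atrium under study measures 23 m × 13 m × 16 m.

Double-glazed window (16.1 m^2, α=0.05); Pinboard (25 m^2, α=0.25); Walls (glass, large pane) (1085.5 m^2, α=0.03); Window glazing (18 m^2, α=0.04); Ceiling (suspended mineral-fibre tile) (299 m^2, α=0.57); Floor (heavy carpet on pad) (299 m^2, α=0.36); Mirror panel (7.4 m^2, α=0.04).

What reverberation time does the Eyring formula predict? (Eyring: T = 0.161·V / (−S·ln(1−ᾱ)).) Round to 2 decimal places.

2.19 sec

S = Σ Sᵢ = 1750.0 m^2.
Σ(Sᵢαᵢ) = 16.1×0.05 + 25×0.25 + 1085.5×0.03 + 18×0.04 + 299×0.57 + 299×0.36 + 7.4×0.04 = 318.706.
ᾱ = 318.706 / 1750.0 = 0.1821.
Eyring denominator: −S ln(1−ᾱ) = 351.777.
V = 23 × 13 × 16 = 4784 m³.
T = 0.161·V/[−S·ln(1−ᾱ)] = 0.161·4784/351.777 = 2.19 s.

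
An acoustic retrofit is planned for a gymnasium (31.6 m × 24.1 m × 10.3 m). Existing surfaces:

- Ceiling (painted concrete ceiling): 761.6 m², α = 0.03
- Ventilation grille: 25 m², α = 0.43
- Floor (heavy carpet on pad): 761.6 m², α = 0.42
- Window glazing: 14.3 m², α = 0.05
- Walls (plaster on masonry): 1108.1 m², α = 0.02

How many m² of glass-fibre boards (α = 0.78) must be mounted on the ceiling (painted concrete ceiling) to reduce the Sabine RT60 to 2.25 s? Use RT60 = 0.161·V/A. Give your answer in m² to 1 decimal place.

246.6

Total absorption A₁ = 761.6*0.03 + 25*0.43 + 761.6*0.42 + 14.3*0.05 + 1108.1*0.02
  = 22.848 + 10.750 + 319.872 + 0.715 + 22.162 = 376.347 m² sabins.
Required A₂ = 0.161·7844.068/2.25 = 561.287 sabins.
ΔA needed = 561.287 − 376.347 = 184.940 sabins.
Net gain per m²: Δα = 0.78 − 0.03 = 0.75.
Area = ΔA/Δα = 184.940/0.75 = 246.6 m².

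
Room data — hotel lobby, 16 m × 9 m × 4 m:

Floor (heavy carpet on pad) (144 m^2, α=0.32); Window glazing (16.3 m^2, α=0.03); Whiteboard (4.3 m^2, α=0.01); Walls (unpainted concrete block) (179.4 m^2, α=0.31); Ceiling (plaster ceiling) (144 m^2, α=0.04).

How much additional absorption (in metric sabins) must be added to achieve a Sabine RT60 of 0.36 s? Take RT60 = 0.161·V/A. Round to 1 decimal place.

149.6 sabins

Equivalent absorption area: A₁ = 144*0.32 + 16.3*0.03 + 4.3*0.01 + 179.4*0.31 + 144*0.04 = 107.986 m^2.
For T = 0.36 s, need A₂ = 0.161·V/T = 0.161·576/0.36 = 257.600 sabins.
Shortfall: 257.600 − 107.986 = 149.6 sabins.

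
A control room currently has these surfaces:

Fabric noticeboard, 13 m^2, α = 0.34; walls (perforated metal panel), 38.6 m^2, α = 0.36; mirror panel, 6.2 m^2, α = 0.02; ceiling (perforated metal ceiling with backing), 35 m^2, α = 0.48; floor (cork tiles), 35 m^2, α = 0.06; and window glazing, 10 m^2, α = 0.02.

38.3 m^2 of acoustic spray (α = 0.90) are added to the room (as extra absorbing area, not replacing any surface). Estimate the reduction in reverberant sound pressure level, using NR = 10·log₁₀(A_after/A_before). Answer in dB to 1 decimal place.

Summing Sᵢαᵢ: 4.420 + 13.896 + 0.124 + 16.800 + 2.100 + 0.200 → A_before = 37.540 sabins.
Treatment contributes 38.3·0.90 = 34.470 sabins.
A_after = 37.540 + 34.470 = 72.010 sabins.
NR = 10·log₁₀(72.010/37.540) = 2.8 dB.

2.8 dB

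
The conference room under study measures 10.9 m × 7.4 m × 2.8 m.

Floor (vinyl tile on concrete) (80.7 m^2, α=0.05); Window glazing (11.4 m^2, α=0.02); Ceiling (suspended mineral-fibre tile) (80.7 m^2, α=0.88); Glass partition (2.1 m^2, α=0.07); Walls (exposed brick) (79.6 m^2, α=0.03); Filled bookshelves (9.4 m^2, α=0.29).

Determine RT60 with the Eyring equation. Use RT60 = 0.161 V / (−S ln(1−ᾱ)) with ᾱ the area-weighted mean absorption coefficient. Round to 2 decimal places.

0.38 seconds

Total surface area S = 80.7 + 11.4 + 80.7 + 2.1 + 79.6 + 9.4 = 263.9 m^2.
Σ(Sᵢαᵢ) = 80.7×0.05 + 11.4×0.02 + 80.7×0.88 + 2.1×0.07 + 79.6×0.03 + 9.4×0.29 = 80.540.
ᾱ = 80.540 / 263.9 = 0.3052.
Eyring denominator: −S ln(1−ᾱ) = 96.094.
V = 10.9 × 7.4 × 2.8 = 225.848 m³.
RT60 = 0.161 × 225.848 / 96.094 = 0.38 s.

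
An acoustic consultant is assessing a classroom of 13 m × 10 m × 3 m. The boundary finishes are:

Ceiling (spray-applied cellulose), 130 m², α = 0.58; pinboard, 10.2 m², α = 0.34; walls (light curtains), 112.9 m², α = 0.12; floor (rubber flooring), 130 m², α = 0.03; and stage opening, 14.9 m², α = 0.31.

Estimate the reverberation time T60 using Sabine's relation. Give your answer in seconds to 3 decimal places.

0.622 sec

A = Σ Sᵢαᵢ = 130*0.58 + 10.2*0.34 + 112.9*0.12 + 130*0.03 + 14.9*0.31 = 100.935 sabins.
Volume V = 13 × 10 × 3 = 390 m³.
Sabine: RT60 = 0.161 × 390 / 100.935 = 0.622 s.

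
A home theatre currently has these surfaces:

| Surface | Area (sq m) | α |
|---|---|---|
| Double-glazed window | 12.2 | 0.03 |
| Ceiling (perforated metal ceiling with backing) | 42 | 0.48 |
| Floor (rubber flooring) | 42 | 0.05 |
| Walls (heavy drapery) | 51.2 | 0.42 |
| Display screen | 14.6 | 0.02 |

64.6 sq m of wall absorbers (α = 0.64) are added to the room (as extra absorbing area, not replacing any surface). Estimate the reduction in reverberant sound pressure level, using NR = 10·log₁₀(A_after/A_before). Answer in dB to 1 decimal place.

Equivalent absorption area: A_before = 12.2×0.03 + 42×0.48 + 42×0.05 + 51.2×0.42 + 14.6×0.02 = 44.422 sq m.
Treatment contributes 64.6·0.64 = 41.344 sabins.
A_after = 44.422 + 41.344 = 85.766 sabins.
NR = 10·log₁₀(85.766/44.422) = 2.9 dB.

2.9 dB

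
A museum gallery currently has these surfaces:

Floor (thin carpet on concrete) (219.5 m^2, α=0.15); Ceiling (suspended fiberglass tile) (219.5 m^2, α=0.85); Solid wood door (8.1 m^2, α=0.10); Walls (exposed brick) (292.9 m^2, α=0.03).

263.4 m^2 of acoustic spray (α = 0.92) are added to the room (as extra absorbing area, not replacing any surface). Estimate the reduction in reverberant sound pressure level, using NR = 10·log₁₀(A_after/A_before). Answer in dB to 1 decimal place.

Summing Sᵢαᵢ: 32.925 + 186.575 + 0.810 + 8.787 → A_before = 229.097 sabins.
Treatment contributes 263.4·0.92 = 242.328 sabins.
A_after = 229.097 + 242.328 = 471.425 sabins.
NR = 10·log₁₀(471.425/229.097) = 3.1 dB.

3.1 dB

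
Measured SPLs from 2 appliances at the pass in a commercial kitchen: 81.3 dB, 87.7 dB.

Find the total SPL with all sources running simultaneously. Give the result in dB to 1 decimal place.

Converting to relative power and adding: 10^(81.3/10) + 10^(87.7/10) = 7.237e+08.
Back to dB: 10·log₁₀ Σ = 88.6 dB.

88.6 dB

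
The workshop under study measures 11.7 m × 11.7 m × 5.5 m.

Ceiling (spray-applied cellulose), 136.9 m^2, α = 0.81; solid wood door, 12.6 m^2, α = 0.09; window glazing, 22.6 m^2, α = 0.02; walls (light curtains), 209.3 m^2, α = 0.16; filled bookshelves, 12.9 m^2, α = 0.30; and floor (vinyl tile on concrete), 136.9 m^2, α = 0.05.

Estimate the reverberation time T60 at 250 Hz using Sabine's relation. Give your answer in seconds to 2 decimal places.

Equivalent absorption area: A = 136.9×0.81 + 12.6×0.09 + 22.6×0.02 + 209.3×0.16 + 12.9×0.30 + 136.9×0.05 = 156.678 m^2.
Room volume: 752.895 m³.
Sabine: RT60 = 0.161 × 752.895 / 156.678 = 0.77 s.

0.77 sec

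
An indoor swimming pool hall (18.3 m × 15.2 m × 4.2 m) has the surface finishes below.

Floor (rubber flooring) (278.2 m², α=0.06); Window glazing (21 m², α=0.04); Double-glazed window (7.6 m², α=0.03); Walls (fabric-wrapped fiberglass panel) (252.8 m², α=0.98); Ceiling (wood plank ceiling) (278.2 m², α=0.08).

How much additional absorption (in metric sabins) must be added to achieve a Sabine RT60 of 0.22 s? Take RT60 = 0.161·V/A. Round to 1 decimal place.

A₁ = Σ Sᵢαᵢ = 278.2×0.06 + 21×0.04 + 7.6×0.03 + 252.8×0.98 + 278.2×0.08 = 287.760 sabins.
V = 1168.272 m³. Required absorption A₂ = 0.161 × 1168.272 / 0.22 = 854.963 sabins.
ΔA = A₂ − A₁ = 854.963 − 287.760 = 567.2 sabins.

567.2 sabins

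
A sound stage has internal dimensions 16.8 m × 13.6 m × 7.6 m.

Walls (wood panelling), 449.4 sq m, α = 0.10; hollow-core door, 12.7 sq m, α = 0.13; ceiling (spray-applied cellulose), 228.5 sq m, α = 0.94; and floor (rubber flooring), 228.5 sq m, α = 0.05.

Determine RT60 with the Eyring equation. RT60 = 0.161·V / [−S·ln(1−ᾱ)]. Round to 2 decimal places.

0.86 s

Total surface area S = 449.4 + 12.7 + 228.5 + 228.5 = 919.1 sq m.
Absorption A = 449.4·0.10 + 12.7·0.13 + 228.5·0.94 + 228.5·0.05 = 272.806 sabins.
ᾱ = 272.806 / 919.1 = 0.2968.
Eyring denominator: −S ln(1−ᾱ) = 323.628.
V = 16.8 × 13.6 × 7.6 = 1736.448 m³.
T = 0.161·V/[−S·ln(1−ᾱ)] = 0.161·1736.448/323.628 = 0.86 s.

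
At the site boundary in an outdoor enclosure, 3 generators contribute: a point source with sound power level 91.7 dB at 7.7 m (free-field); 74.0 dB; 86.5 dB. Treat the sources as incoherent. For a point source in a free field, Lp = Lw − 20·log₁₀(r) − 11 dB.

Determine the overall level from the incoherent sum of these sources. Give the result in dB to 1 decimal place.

86.8 dB

Source at 7.7 m: Lp = 91.7 − 20·log₁₀(7.7) − 11 = 63.0 dB.
Converting to relative power and adding: 10^(63.0/10) + 10^(74.0/10) + 10^(86.5/10) = 4.738e+08.
L_total = 10·log₁₀(4.738e+08) = 86.8 dB.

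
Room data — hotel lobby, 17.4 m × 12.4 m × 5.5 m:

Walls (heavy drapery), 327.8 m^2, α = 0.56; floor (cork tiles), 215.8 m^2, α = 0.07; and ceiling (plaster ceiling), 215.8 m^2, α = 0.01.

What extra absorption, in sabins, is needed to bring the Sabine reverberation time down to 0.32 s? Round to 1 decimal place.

396.2 sabins

A₁ = Σ Sᵢαᵢ = 327.8·0.56 + 215.8·0.07 + 215.8·0.01 = 200.832 sabins.
V = 1186.68 m³. Required absorption A₂ = 0.161 × 1186.68 / 0.32 = 597.048 sabins.
ΔA = A₂ − A₁ = 597.048 − 200.832 = 396.2 sabins.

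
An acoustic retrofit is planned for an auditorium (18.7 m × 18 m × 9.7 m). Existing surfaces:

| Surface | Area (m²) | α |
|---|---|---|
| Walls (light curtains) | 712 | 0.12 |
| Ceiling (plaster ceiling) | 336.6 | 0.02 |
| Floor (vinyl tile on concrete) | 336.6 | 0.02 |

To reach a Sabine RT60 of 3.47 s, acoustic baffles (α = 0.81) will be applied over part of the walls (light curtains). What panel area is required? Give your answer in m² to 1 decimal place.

76.2

Total absorption A₁ = 712×0.12 + 336.6×0.02 + 336.6×0.02
  = 85.440 + 6.732 + 6.732 = 98.904 m² sabins.
Required A₂ = 0.161·3265.02/3.47 = 151.489 sabins.
Absorption to add: 151.489 − 98.904 = 52.585 sabins.
Net gain per m²: Δα = 0.81 − 0.12 = 0.69.
Panel area = 52.585 / 0.69 = 76.2 m².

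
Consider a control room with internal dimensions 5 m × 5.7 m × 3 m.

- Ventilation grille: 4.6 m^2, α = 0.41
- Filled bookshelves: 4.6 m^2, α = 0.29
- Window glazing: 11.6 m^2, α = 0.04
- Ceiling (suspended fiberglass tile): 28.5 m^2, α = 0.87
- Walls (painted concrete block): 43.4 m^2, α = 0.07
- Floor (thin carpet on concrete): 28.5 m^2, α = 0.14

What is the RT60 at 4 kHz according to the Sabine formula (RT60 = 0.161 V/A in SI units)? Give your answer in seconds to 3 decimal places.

Equivalent absorption area: A = 4.6·0.41 + 4.6·0.29 + 11.6·0.04 + 28.5·0.87 + 43.4·0.07 + 28.5·0.14 = 35.507 m^2.
Volume V = 5 × 5.7 × 3 = 85.5 m³.
T = 0.161 V/A = 0.161·85.5/35.507 = 0.388 s.

0.388 s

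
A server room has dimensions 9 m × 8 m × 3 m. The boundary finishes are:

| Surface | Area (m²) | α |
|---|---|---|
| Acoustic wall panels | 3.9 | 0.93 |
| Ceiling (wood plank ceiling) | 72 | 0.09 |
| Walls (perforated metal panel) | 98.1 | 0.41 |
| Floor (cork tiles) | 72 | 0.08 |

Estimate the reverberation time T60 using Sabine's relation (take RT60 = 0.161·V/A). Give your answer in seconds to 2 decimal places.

0.62 sec

Equivalent absorption area: A = 3.9·0.93 + 72·0.09 + 98.1·0.41 + 72·0.08 = 56.088 m².
Room volume: 216 m³.
RT60 = 0.161 · V / A = 0.161 × 216 / 56.088 = 0.62 s.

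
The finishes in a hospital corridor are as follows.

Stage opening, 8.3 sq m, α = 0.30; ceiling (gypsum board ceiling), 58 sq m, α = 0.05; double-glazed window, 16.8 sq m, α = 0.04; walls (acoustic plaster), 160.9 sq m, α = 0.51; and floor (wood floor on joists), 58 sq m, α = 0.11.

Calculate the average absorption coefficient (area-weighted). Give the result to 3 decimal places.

0.313

S = Σ Sᵢ = 8.3 + 58 + 16.8 + 160.9 + 58 = 302.0 sq m.
Weighted sum Σ Sα = 94.501.
ᾱ = A/S = 0.313.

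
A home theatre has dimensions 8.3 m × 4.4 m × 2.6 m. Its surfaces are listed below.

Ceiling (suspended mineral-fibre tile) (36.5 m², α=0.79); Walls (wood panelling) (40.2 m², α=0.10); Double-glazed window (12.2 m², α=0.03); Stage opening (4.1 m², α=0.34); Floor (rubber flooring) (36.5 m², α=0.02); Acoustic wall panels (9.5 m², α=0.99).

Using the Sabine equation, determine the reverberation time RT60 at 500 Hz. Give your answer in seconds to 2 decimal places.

Total absorption A = 36.5*0.79 + 40.2*0.10 + 12.2*0.03 + 4.1*0.34 + 36.5*0.02 + 9.5*0.99
  = 28.835 + 4.020 + 0.366 + 1.394 + 0.730 + 9.405 = 44.750 m² sabins.
V = 8.3·4.4·2.6 = 94.952 m³.
T = 0.161 V/A = 0.161·94.952/44.750 = 0.34 s.

0.34 s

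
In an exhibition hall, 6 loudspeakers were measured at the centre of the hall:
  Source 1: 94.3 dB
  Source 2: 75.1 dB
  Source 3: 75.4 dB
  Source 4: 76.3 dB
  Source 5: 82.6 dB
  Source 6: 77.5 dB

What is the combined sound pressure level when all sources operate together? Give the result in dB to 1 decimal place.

Σ 10^(Lᵢ/10) = 3.039e+09.
Back to dB: 10·log₁₀ Σ = 94.8 dB.

94.8 dB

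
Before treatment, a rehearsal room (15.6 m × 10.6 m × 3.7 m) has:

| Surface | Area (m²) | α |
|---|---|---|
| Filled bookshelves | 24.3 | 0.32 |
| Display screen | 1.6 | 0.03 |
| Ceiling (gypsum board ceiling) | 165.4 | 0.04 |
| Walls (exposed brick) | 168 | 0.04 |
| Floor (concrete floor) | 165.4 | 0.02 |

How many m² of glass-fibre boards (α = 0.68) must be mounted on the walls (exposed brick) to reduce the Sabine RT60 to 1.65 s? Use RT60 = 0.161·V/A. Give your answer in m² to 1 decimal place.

55.0

A₁ = Σ Sᵢαᵢ = 24.3·0.32 + 1.6·0.03 + 165.4·0.04 + 168·0.04 + 165.4·0.02 = 24.468 sabins.
V = 611.832 m³. Target absorption A₂ = 0.161 × 611.832 / 1.65 = 59.700 sabins.
Absorption to add: 59.700 − 24.468 = 35.232 sabins.
Net gain per m²: Δα = 0.68 − 0.04 = 0.64.
Panel area = 35.232 / 0.64 = 55.0 m².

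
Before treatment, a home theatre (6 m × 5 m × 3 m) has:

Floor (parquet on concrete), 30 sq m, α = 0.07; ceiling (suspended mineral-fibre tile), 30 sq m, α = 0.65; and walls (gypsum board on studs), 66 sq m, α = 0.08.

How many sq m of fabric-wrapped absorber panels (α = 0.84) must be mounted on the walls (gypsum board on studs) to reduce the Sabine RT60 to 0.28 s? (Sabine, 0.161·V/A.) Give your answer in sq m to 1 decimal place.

32.7

Total absorption A₁ = 30·0.07 + 30·0.65 + 66·0.08
  = 2.100 + 19.500 + 5.280 = 26.880 sq m sabins.
V = 90 m³. Target absorption A₂ = 0.161 × 90 / 0.28 = 51.750 sabins.
Absorption to add: 51.750 − 26.880 = 24.870 sabins.
Each sq m of panel replacing the walls (gypsum board on studs) adds (0.84 − 0.08) = 0.76 sabins.
Area = ΔA/Δα = 24.870/0.76 = 32.7 sq m.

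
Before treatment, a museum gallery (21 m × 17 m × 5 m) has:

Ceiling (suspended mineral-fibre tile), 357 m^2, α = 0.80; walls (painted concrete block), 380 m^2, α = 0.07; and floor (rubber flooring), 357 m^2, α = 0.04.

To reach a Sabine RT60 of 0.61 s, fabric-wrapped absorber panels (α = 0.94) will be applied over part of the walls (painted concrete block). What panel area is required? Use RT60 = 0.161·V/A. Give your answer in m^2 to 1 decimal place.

166.3

Summing Sᵢαᵢ: 285.600 + 26.600 + 14.280 → A₁ = 326.480 sabins.
Required A₂ = 0.161·1785/0.61 = 471.123 sabins.
ΔA needed = 471.123 − 326.480 = 144.643 sabins.
Each m^2 of panel replacing the walls (painted concrete block) adds (0.94 − 0.07) = 0.87 sabins.
Panel area = 144.643 / 0.87 = 166.3 m^2.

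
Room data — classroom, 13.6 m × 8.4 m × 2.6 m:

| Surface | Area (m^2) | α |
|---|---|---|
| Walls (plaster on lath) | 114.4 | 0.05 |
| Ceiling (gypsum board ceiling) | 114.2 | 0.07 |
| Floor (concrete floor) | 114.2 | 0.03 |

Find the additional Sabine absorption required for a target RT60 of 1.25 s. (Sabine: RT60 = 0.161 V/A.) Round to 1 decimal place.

21.1 sabins

Total absorption A₁ = 114.4*0.05 + 114.2*0.07 + 114.2*0.03
  = 5.720 + 7.994 + 3.426 = 17.140 m^2 sabins.
Target A₂ = 0.161·297.024/1.25 = 38.257 sabins (V = 297.024 m³).
ΔA = A₂ − A₁ = 38.257 − 17.140 = 21.1 sabins.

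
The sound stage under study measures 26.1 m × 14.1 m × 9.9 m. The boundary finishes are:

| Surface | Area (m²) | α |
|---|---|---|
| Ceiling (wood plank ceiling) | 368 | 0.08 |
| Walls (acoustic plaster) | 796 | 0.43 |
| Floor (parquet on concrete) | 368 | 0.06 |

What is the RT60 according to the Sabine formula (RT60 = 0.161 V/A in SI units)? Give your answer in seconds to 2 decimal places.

1.49 s

A = Σ Sᵢαᵢ = 368·0.08 + 796·0.43 + 368·0.06 = 393.800 sabins.
Volume V = 26.1 × 14.1 × 9.9 = 3643.299 m³.
Sabine: RT60 = 0.161 × 3643.299 / 393.800 = 1.49 s.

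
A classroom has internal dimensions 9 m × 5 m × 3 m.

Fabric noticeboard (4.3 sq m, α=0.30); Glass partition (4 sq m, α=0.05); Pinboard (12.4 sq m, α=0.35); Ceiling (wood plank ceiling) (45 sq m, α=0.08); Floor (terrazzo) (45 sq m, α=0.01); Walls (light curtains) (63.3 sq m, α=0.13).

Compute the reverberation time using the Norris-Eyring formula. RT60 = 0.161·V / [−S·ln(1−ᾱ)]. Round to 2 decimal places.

Total surface area S = 4.3 + 4 + 12.4 + 45 + 45 + 63.3 = 174.0 sq m.
Σ(Sᵢαᵢ) = 4.3·0.30 + 4·0.05 + 12.4·0.35 + 45·0.08 + 45·0.01 + 63.3·0.13 = 18.109.
ᾱ = 18.109 / 174.0 = 0.1041.
Eyring denominator: −S ln(1−ᾱ) = 19.127.
V = 9 × 5 × 3 = 135 m³.
RT60 = 0.161 × 135 / 19.127 = 1.14 s.

1.14 s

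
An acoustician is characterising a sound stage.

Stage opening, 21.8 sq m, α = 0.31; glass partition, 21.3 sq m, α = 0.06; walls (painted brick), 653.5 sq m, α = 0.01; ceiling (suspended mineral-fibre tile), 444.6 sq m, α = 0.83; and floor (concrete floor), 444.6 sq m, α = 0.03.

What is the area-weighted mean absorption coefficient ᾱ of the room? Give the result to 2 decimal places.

Total surface area S = 1585.8 sq m.
A = 21.8·0.31 + 21.3·0.06 + 653.5·0.01 + 444.6·0.83 + 444.6·0.03 = 396.927 sabins.
ᾱ = 396.927 / 1585.8 = 0.25.

0.25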